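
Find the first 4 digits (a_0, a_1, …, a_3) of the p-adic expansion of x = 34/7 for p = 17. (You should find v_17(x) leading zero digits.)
(a_0, …, a_3) = (0, 10, 14, 4)

v_17(34/7) = 1, so a_0 = ... = a_0 = 0. Factor out: x = 17^1 · u with u = 2/7 a unit in ℤ_17. Expand u iteratively via a_{v+i} = u_i mod 17, u_{i+1} = (u_i − a_{v+i})/17:
  u_0 = 2/7;  a_1 = 10;  u_1 = (u_0 − 10)/17 = -4/7
  u_1 = -4/7;  a_2 = 14;  u_2 = (u_1 − 14)/17 = -6/7
  u_2 = -6/7;  a_3 = 4;  u_3 = (u_2 − 4)/17 = -2/7
Digits: (0, 10, 14, 4).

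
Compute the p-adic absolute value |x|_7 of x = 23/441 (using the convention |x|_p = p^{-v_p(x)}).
|23/441|_7 = 49

Step 1 — compute v_7(x) by factoring powers of 7 out of the numerator and denominator: v_7(23/441) = -2. Step 2 — apply |x|_p = p^{-v_p(x)} = 7^{2} = 49.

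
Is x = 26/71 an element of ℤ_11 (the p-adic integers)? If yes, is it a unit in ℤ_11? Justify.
x ∈ ℤ_11^× (unit); v_11(x) = 0

ℤ_11 = {x ∈ ℚ_11 : v_11(x) ≥ 0} and ℤ_11^× = {x ∈ ℤ_11 : v_11(x) = 0}. Here v_11(26/71) = v_11(num) − v_11(den) = 0; compare against these criteria.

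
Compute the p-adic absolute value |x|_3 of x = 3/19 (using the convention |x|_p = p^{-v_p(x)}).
|3/19|_3 = 1/3

Step 1 — compute v_3(x) by factoring powers of 3 out of the numerator and denominator: v_3(3/19) = 1. Step 2 — apply |x|_p = p^{-v_p(x)} = 3^{-1} = 1/3.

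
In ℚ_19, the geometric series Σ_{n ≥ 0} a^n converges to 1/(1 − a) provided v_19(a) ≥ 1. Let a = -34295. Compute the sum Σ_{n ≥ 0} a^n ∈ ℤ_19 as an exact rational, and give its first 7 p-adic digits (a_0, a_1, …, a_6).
Σ a^n = 1/(1 − a) = 1/34296;  first 7 digits = (1, 0, 0, 14, 18, 18, 5)

v_19(a) = 3 ≥ 1, so the series converges in ℤ_19 to 1/(1 − a) = 1/(1 − (-34295)) = 1/34296. Expand this rational in ℤ_19: compute digits iteratively via d_i = x_i mod 19, x_{i+1} = (x_i − d_i)/19. The first 7 digits are (1, 0, 0, 14, 18, 18, 5).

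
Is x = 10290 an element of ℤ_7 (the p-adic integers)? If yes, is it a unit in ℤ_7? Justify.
x ∈ ℤ_7 but not a unit; v_7(x) = 3 > 0

ℤ_7 = {x ∈ ℚ_7 : v_7(x) ≥ 0} and ℤ_7^× = {x ∈ ℤ_7 : v_7(x) = 0}. Here v_7(10290) = v_7(num) − v_7(den) = 3; compare against these criteria.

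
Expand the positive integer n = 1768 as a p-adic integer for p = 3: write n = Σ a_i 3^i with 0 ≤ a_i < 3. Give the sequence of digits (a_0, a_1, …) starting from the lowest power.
(a_0, a_1, …) = (1, 1, 1, 2, 0, 1, 2)

Repeated division by 3 gives the digits low-to-high: 1768 = 1 + 1·3^1 + 1·3^2 + 2·3^3 + 1·3^5 + 2·3^6. Digit sequence: (1, 1, 1, 2, 0, 1, 2).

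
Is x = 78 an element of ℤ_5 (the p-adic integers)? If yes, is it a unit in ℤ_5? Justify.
x ∈ ℤ_5^× (unit); v_5(x) = 0

ℤ_5 = {x ∈ ℚ_5 : v_5(x) ≥ 0} and ℤ_5^× = {x ∈ ℤ_5 : v_5(x) = 0}. Here v_5(78) = v_5(num) − v_5(den) = 0; compare against these criteria.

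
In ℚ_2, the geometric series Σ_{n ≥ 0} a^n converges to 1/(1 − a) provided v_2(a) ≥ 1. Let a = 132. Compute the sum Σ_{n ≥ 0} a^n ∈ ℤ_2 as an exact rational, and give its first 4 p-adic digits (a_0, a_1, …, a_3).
Σ a^n = 1/(1 − a) = -1/131;  first 4 digits = (1, 0, 1, 0)

v_2(a) = 2 ≥ 1, so the series converges in ℤ_2 to 1/(1 − a) = 1/(1 − 132) = -1/131. Expand this rational in ℤ_2: compute digits iteratively via d_i = x_i mod 2, x_{i+1} = (x_i − d_i)/2. The first 4 digits are (1, 0, 1, 0).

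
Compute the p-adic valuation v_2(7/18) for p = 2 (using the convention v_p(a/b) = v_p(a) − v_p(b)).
v_2(7/18) = -1

Factor powers of 2 from the numerator and denominator of the reduced fraction: 7 = 2^0 · 7 and 18 = 2^1 · 9. Apply v_p(a/b) = v_p(a) − v_p(b): v_2(7/18) = 0 − 1 = -1.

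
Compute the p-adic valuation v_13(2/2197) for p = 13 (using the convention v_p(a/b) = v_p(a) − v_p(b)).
v_13(2/2197) = -3

Factor powers of 13 from the numerator and denominator of the reduced fraction: 2 = 13^0 · 2 and 2197 = 13^3 · 1. Apply v_p(a/b) = v_p(a) − v_p(b): v_13(2/2197) = 0 − 3 = -3.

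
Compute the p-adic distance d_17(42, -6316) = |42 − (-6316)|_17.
d_17(42, -6316) = 1/289

Step 1 — x − y = 42 − (-6316) = 6358. Step 2 — v_17(6358) = 2 (factor: 6358 = (17^2 · 22); the sign does not affect v_p). Step 3 — |x − y|_17 = 17^{-2} = 1/289.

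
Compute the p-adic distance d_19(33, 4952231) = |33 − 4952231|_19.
d_19(33, 4952231) = 1/2476099

Step 1 — x − y = 33 − 4952231 = -4952198. Step 2 — v_19(-4952198) = 5 (factor: -4952198 = −(19^5 · 2); the sign does not affect v_p). Step 3 — |x − y|_19 = 19^{-5} = 1/2476099.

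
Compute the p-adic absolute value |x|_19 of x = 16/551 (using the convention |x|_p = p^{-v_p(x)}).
|16/551|_19 = 19

Step 1 — compute v_19(x) by factoring powers of 19 out of the numerator and denominator: v_19(16/551) = -1. Step 2 — apply |x|_p = p^{-v_p(x)} = 19^{1} = 19.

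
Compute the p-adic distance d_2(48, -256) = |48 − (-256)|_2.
d_2(48, -256) = 1/16

Step 1 — x − y = 48 − (-256) = 304. Step 2 — v_2(304) = 4 (factor: 304 = (2^4 · 19); the sign does not affect v_p). Step 3 — |x − y|_2 = 2^{-4} = 1/16.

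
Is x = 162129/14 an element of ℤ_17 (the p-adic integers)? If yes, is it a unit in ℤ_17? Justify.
x ∈ ℤ_17 but not a unit; v_17(x) = 3 > 0

ℤ_17 = {x ∈ ℚ_17 : v_17(x) ≥ 0} and ℤ_17^× = {x ∈ ℤ_17 : v_17(x) = 0}. Here v_17(162129/14) = v_17(num) − v_17(den) = 3; compare against these criteria.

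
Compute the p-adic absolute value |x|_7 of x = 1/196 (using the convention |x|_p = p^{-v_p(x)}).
|1/196|_7 = 49

Step 1 — compute v_7(x) by factoring powers of 7 out of the numerator and denominator: v_7(1/196) = -2. Step 2 — apply |x|_p = p^{-v_p(x)} = 7^{2} = 49.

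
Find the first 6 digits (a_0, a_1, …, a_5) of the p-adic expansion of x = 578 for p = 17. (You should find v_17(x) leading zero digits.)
(a_0, …, a_5) = (0, 0, 2, 0, 0, 0)

v_17(578) = 2, so a_0 = ... = a_1 = 0. Factor out: x = 17^2 · u with u = 2 a unit in ℤ_17. Expand u iteratively via a_{v+i} = u_i mod 17, u_{i+1} = (u_i − a_{v+i})/17:
  u_0 = 2;  a_2 = 2;  u_1 = (u_0 − 2)/17 = 0
  u_1 = 0;  a_3 = 0;  u_2 = (u_1 − 0)/17 = 0
  u_2 = 0;  a_4 = 0;  u_3 = (u_2 − 0)/17 = 0
  u_3 = 0;  a_5 = 0;  u_4 = (u_3 − 0)/17 = 0
Digits: (0, 0, 2, 0, 0, 0).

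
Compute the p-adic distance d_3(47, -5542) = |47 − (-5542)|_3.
d_3(47, -5542) = 1/243

Step 1 — x − y = 47 − (-5542) = 5589. Step 2 — v_3(5589) = 5 (factor: 5589 = (3^5 · 23); the sign does not affect v_p). Step 3 — |x − y|_3 = 3^{-5} = 1/243.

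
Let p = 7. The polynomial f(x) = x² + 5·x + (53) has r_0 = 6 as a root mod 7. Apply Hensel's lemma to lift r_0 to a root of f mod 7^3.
r_2 = 97 (mod 343)

Hensel: r_{i+1} = r_i − f(r_i)·(f′(r_i))^{-1} mod 7^{i+2}, f′(x) = 2x + 5. Iterate:
  r_0 = 6 (mod 7)
  r_1 = 48 (mod 49)
  r_2 = 97 (mod 343)
Final: r = 97 satisfies f(r) ≡ 0 mod 7^3.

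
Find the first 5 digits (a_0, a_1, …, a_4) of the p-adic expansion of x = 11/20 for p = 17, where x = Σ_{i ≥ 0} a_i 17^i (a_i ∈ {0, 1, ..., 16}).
(a_0, …, a_4) = (15, 0, 11, 7, 14)

v_17(11/20) = 0 (numerator and denominator both coprime to 17), so x ∈ ℤ_17^×. Compute digits iteratively via a_i = x_i mod 17, x_{i+1} = (x_i − a_i)/17, with x_0 = x:
  x_0 = 11/20;  a_0 = 15;  x_1 = (x_0 − 15)/17 = -17/20
  x_1 = -17/20;  a_1 = 0;  x_2 = (x_1 − 0)/17 = -1/20
  x_2 = -1/20;  a_2 = 11;  x_3 = (x_2 − 11)/17 = -13/20
  x_3 = -13/20;  a_3 = 7;  x_4 = (x_3 − 7)/17 = -9/20
  x_4 = -9/20;  a_4 = 14;  x_5 = (x_4 − 14)/17 = -17/20
Digits: (15, 0, 11, 7, 14).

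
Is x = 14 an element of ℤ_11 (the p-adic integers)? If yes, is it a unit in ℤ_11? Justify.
x ∈ ℤ_11^× (unit); v_11(x) = 0

ℤ_11 = {x ∈ ℚ_11 : v_11(x) ≥ 0} and ℤ_11^× = {x ∈ ℤ_11 : v_11(x) = 0}. Here v_11(14) = v_11(num) − v_11(den) = 0; compare against these criteria.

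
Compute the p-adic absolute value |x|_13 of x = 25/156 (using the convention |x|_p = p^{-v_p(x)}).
|25/156|_13 = 13

Step 1 — compute v_13(x) by factoring powers of 13 out of the numerator and denominator: v_13(25/156) = -1. Step 2 — apply |x|_p = p^{-v_p(x)} = 13^{1} = 13.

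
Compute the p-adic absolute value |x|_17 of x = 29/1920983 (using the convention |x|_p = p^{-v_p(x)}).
|29/1920983|_17 = 83521

Step 1 — compute v_17(x) by factoring powers of 17 out of the numerator and denominator: v_17(29/1920983) = -4. Step 2 — apply |x|_p = p^{-v_p(x)} = 17^{4} = 83521.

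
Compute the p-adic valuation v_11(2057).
v_11(2057) = 2

v_11(n) is the largest exponent k such that 11^k divides n. Factor out: 2057 = 11^2 · 17. (Sign doesn't affect v_p.) So v_11(2057) = 2.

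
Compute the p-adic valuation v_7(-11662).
v_7(-11662) = 3

v_7(n) is the largest exponent k such that 7^k divides n. Factor out: -11662 = -7^3 · 34. (Sign doesn't affect v_p.) So v_7(-11662) = 3.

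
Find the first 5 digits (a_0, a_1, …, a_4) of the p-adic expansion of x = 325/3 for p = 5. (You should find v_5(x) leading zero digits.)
(a_0, …, a_4) = (0, 0, 1, 4, 1)

v_5(325/3) = 2, so a_0 = ... = a_1 = 0. Factor out: x = 5^2 · u with u = 13/3 a unit in ℤ_5. Expand u iteratively via a_{v+i} = u_i mod 5, u_{i+1} = (u_i − a_{v+i})/5:
  u_0 = 13/3;  a_2 = 1;  u_1 = (u_0 − 1)/5 = 2/3
  u_1 = 2/3;  a_3 = 4;  u_2 = (u_1 − 4)/5 = -2/3
  u_2 = -2/3;  a_4 = 1;  u_3 = (u_2 − 1)/5 = -1/3
Digits: (0, 0, 1, 4, 1).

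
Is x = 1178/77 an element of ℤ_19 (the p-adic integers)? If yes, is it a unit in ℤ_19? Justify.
x ∈ ℤ_19 but not a unit; v_19(x) = 1 > 0

ℤ_19 = {x ∈ ℚ_19 : v_19(x) ≥ 0} and ℤ_19^× = {x ∈ ℤ_19 : v_19(x) = 0}. Here v_19(1178/77) = v_19(num) − v_19(den) = 1; compare against these criteria.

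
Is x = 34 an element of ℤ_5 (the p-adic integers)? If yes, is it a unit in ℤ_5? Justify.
x ∈ ℤ_5^× (unit); v_5(x) = 0

ℤ_5 = {x ∈ ℚ_5 : v_5(x) ≥ 0} and ℤ_5^× = {x ∈ ℤ_5 : v_5(x) = 0}. Here v_5(34) = v_5(num) − v_5(den) = 0; compare against these criteria.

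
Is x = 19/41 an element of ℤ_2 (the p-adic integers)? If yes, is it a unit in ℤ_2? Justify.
x ∈ ℤ_2^× (unit); v_2(x) = 0

ℤ_2 = {x ∈ ℚ_2 : v_2(x) ≥ 0} and ℤ_2^× = {x ∈ ℤ_2 : v_2(x) = 0}. Here v_2(19/41) = v_2(num) − v_2(den) = 0; compare against these criteria.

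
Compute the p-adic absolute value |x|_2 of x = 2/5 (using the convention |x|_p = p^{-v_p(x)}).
|2/5|_2 = 1/2

Step 1 — compute v_2(x) by factoring powers of 2 out of the numerator and denominator: v_2(2/5) = 1. Step 2 — apply |x|_p = p^{-v_p(x)} = 2^{-1} = 1/2.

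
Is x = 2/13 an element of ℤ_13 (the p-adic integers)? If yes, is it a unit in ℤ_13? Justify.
x ∉ ℤ_13 (v_13(x) = -1 < 0)

ℤ_13 = {x ∈ ℚ_13 : v_13(x) ≥ 0} and ℤ_13^× = {x ∈ ℤ_13 : v_13(x) = 0}. Here v_13(2/13) = v_13(num) − v_13(den) = -1; compare against these criteria.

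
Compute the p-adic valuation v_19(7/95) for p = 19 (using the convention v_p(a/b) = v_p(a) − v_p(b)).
v_19(7/95) = -1

Factor powers of 19 from the numerator and denominator of the reduced fraction: 7 = 19^0 · 7 and 95 = 19^1 · 5. Apply v_p(a/b) = v_p(a) − v_p(b): v_19(7/95) = 0 − 1 = -1.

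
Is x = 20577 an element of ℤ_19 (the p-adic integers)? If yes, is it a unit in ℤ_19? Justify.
x ∈ ℤ_19 but not a unit; v_19(x) = 3 > 0

ℤ_19 = {x ∈ ℚ_19 : v_19(x) ≥ 0} and ℤ_19^× = {x ∈ ℤ_19 : v_19(x) = 0}. Here v_19(20577) = v_19(num) − v_19(den) = 3; compare against these criteria.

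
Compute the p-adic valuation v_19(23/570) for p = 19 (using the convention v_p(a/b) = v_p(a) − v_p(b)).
v_19(23/570) = -1

Factor powers of 19 from the numerator and denominator of the reduced fraction: 23 = 19^0 · 23 and 570 = 19^1 · 30. Apply v_p(a/b) = v_p(a) − v_p(b): v_19(23/570) = 0 − 1 = -1.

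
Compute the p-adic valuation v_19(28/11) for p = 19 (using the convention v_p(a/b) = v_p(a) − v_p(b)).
v_19(28/11) = 0

Factor powers of 19 from the numerator and denominator of the reduced fraction: 28 = 19^0 · 28 and 11 = 19^0 · 11. Apply v_p(a/b) = v_p(a) − v_p(b): v_19(28/11) = 0 − 0 = 0.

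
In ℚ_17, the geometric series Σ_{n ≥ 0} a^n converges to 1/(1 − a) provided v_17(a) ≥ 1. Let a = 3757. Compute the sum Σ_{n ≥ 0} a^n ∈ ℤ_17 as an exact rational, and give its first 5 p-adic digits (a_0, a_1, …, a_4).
Σ a^n = 1/(1 − a) = -1/3756;  first 5 digits = (1, 0, 13, 0, 16)

v_17(a) = 2 ≥ 1, so the series converges in ℤ_17 to 1/(1 − a) = 1/(1 − 3757) = -1/3756. Expand this rational in ℤ_17: compute digits iteratively via d_i = x_i mod 17, x_{i+1} = (x_i − d_i)/17. The first 5 digits are (1, 0, 13, 0, 16).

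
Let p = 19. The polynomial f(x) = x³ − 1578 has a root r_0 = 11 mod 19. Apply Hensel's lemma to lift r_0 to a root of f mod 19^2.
r_1 = 315 (mod 361)

Hensel: r_{i+1} = r_i − f(r_i)/f′(r_i) mod 19^{i+2}, where f′(x) = 3x². Iterate:
  r_0 = 11 (mod 19)
  r_1 = 315 (mod 361)
Final: r = 315 with f(r) ≡ 0 mod 19^2.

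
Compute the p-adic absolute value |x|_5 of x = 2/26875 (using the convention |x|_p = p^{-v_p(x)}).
|2/26875|_5 = 625

Step 1 — compute v_5(x) by factoring powers of 5 out of the numerator and denominator: v_5(2/26875) = -4. Step 2 — apply |x|_p = p^{-v_p(x)} = 5^{4} = 625.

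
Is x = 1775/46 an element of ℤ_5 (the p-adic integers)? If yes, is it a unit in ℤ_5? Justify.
x ∈ ℤ_5 but not a unit; v_5(x) = 2 > 0

ℤ_5 = {x ∈ ℚ_5 : v_5(x) ≥ 0} and ℤ_5^× = {x ∈ ℤ_5 : v_5(x) = 0}. Here v_5(1775/46) = v_5(num) − v_5(den) = 2; compare against these criteria.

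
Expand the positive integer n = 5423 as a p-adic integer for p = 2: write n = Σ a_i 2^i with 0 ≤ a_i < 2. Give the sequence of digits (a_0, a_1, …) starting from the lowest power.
(a_0, a_1, …) = (1, 1, 1, 1, 0, 1, 0, 0, 1, 0, 1, 0, 1)

Repeated division by 2 gives the digits low-to-high: 5423 = 1 + 1·2^1 + 1·2^2 + 1·2^3 + 1·2^5 + 1·2^8 + 1·2^10 + 1·2^12. Digit sequence: (1, 1, 1, 1, 0, 1, 0, 0, 1, 0, 1, 0, 1).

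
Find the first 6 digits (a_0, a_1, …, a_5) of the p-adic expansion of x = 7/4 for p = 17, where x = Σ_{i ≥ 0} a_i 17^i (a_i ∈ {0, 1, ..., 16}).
(a_0, …, a_5) = (6, 4, 4, 4, 4, 4)

v_17(7/4) = 0 (numerator and denominator both coprime to 17), so x ∈ ℤ_17^×. Compute digits iteratively via a_i = x_i mod 17, x_{i+1} = (x_i − a_i)/17, with x_0 = x:
  x_0 = 7/4;  a_0 = 6;  x_1 = (x_0 − 6)/17 = -1/4
  x_1 = -1/4;  a_1 = 4;  x_2 = (x_1 − 4)/17 = -1/4
  x_2 = -1/4;  a_2 = 4;  x_3 = (x_2 − 4)/17 = -1/4
  x_3 = -1/4;  a_3 = 4;  x_4 = (x_3 − 4)/17 = -1/4
  x_4 = -1/4;  a_4 = 4;  x_5 = (x_4 − 4)/17 = -1/4
  x_5 = -1/4;  a_5 = 4;  x_6 = (x_5 − 4)/17 = -1/4
Digits: (6, 4, 4, 4, 4, 4).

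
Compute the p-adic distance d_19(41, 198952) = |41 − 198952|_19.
d_19(41, 198952) = 1/6859

Step 1 — x − y = 41 − 198952 = -198911. Step 2 — v_19(-198911) = 3 (factor: -198911 = −(19^3 · 29); the sign does not affect v_p). Step 3 — |x − y|_19 = 19^{-3} = 1/6859.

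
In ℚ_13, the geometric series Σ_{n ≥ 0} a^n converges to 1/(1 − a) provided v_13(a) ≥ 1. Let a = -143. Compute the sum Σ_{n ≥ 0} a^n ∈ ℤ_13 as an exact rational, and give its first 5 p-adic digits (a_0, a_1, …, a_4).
Σ a^n = 1/(1 − a) = 1/144;  first 5 digits = (1, 2, 3, 4, 5)

v_13(a) = 1 ≥ 1, so the series converges in ℤ_13 to 1/(1 − a) = 1/(1 − (-143)) = 1/144. Expand this rational in ℤ_13: compute digits iteratively via d_i = x_i mod 13, x_{i+1} = (x_i − d_i)/13. The first 5 digits are (1, 2, 3, 4, 5).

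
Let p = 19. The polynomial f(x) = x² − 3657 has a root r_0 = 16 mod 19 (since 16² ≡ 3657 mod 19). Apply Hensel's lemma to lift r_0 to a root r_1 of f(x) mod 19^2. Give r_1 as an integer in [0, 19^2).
r_1 = 111 (mod 361)

Hensel's recurrence: r_{i+1} = r_i − f(r_i)·(f′(r_i))^{-1} mod 19^{i+2}, with f′(x) = 2x. Iterate:
  r_0 = 16 (mod 19)
  r_1 = 111 (mod 361)
Final: r_1 = 111, and one checks f(r_1) ≡ 0 mod 19^2.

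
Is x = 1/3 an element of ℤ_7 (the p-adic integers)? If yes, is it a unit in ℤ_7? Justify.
x ∈ ℤ_7^× (unit); v_7(x) = 0

ℤ_7 = {x ∈ ℚ_7 : v_7(x) ≥ 0} and ℤ_7^× = {x ∈ ℤ_7 : v_7(x) = 0}. Here v_7(1/3) = v_7(num) − v_7(den) = 0; compare against these criteria.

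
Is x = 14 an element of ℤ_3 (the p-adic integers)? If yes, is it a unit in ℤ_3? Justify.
x ∈ ℤ_3^× (unit); v_3(x) = 0

ℤ_3 = {x ∈ ℚ_3 : v_3(x) ≥ 0} and ℤ_3^× = {x ∈ ℤ_3 : v_3(x) = 0}. Here v_3(14) = v_3(num) − v_3(den) = 0; compare against these criteria.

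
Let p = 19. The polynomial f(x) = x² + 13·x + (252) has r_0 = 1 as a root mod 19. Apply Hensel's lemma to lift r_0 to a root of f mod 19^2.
r_1 = 248 (mod 361)

Hensel: r_{i+1} = r_i − f(r_i)·(f′(r_i))^{-1} mod 19^{i+2}, f′(x) = 2x + 13. Iterate:
  r_0 = 1 (mod 19)
  r_1 = 248 (mod 361)
Final: r = 248 satisfies f(r) ≡ 0 mod 19^2.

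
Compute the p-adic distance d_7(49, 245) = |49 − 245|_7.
d_7(49, 245) = 1/49

Step 1 — x − y = 49 − 245 = -196. Step 2 — v_7(-196) = 2 (factor: -196 = −(7^2 · 4); the sign does not affect v_p). Step 3 — |x − y|_7 = 7^{-2} = 1/49.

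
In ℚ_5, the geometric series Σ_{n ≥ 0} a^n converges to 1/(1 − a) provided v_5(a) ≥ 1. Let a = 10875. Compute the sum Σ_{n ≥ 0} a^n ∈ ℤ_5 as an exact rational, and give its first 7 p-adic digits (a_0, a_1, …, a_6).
Σ a^n = 1/(1 − a) = -1/10874;  first 7 digits = (1, 0, 0, 2, 2, 3, 4)

v_5(a) = 3 ≥ 1, so the series converges in ℤ_5 to 1/(1 − a) = 1/(1 − 10875) = -1/10874. Expand this rational in ℤ_5: compute digits iteratively via d_i = x_i mod 5, x_{i+1} = (x_i − d_i)/5. The first 7 digits are (1, 0, 0, 2, 2, 3, 4).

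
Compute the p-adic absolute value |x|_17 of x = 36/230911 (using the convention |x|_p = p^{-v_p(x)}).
|36/230911|_17 = 4913

Step 1 — compute v_17(x) by factoring powers of 17 out of the numerator and denominator: v_17(36/230911) = -3. Step 2 — apply |x|_p = p^{-v_p(x)} = 17^{3} = 4913.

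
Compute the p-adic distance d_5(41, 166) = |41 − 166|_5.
d_5(41, 166) = 1/125

Step 1 — x − y = 41 − 166 = -125. Step 2 — v_5(-125) = 3 (factor: -125 = −(5^3 · 1); the sign does not affect v_p). Step 3 — |x − y|_5 = 5^{-3} = 1/125.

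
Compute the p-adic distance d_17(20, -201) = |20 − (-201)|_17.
d_17(20, -201) = 1/17

Step 1 — x − y = 20 − (-201) = 221. Step 2 — v_17(221) = 1 (factor: 221 = (17^1 · 13); the sign does not affect v_p). Step 3 — |x − y|_17 = 17^{-1} = 1/17.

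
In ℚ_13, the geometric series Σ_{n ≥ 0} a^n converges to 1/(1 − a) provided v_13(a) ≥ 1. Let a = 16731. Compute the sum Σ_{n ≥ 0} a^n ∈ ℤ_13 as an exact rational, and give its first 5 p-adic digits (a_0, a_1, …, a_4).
Σ a^n = 1/(1 − a) = -1/16730;  first 5 digits = (1, 0, 8, 7, 12)

v_13(a) = 2 ≥ 1, so the series converges in ℤ_13 to 1/(1 − a) = 1/(1 − 16731) = -1/16730. Expand this rational in ℤ_13: compute digits iteratively via d_i = x_i mod 13, x_{i+1} = (x_i − d_i)/13. The first 5 digits are (1, 0, 8, 7, 12).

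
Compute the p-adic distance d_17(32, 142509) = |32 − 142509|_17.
d_17(32, 142509) = 1/4913

Step 1 — x − y = 32 − 142509 = -142477. Step 2 — v_17(-142477) = 3 (factor: -142477 = −(17^3 · 29); the sign does not affect v_p). Step 3 — |x − y|_17 = 17^{-3} = 1/4913.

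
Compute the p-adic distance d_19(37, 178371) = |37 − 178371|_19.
d_19(37, 178371) = 1/6859

Step 1 — x − y = 37 − 178371 = -178334. Step 2 — v_19(-178334) = 3 (factor: -178334 = −(19^3 · 26); the sign does not affect v_p). Step 3 — |x − y|_19 = 19^{-3} = 1/6859.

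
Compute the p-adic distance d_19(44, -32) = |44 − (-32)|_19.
d_19(44, -32) = 1/19

Step 1 — x − y = 44 − (-32) = 76. Step 2 — v_19(76) = 1 (factor: 76 = (19^1 · 4); the sign does not affect v_p). Step 3 — |x − y|_19 = 19^{-1} = 1/19.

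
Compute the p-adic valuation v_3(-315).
v_3(-315) = 2

v_3(n) is the largest exponent k such that 3^k divides n. Factor out: -315 = -3^2 · 35. (Sign doesn't affect v_p.) So v_3(-315) = 2.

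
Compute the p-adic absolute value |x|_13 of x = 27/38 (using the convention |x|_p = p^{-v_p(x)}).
|27/38|_13 = 1

Step 1 — compute v_13(x) by factoring powers of 13 out of the numerator and denominator: v_13(27/38) = 0. Step 2 — apply |x|_p = p^{-v_p(x)} = 13^{0} = 1.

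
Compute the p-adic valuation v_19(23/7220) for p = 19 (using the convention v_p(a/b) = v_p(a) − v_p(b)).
v_19(23/7220) = -2

Factor powers of 19 from the numerator and denominator of the reduced fraction: 23 = 19^0 · 23 and 7220 = 19^2 · 20. Apply v_p(a/b) = v_p(a) − v_p(b): v_19(23/7220) = 0 − 2 = -2.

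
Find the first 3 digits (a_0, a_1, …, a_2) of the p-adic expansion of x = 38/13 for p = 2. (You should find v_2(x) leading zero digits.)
(a_0, …, a_2) = (0, 1, 1)

v_2(38/13) = 1, so a_0 = ... = a_0 = 0. Factor out: x = 2^1 · u with u = 19/13 a unit in ℤ_2. Expand u iteratively via a_{v+i} = u_i mod 2, u_{i+1} = (u_i − a_{v+i})/2:
  u_0 = 19/13;  a_1 = 1;  u_1 = (u_0 − 1)/2 = 3/13
  u_1 = 3/13;  a_2 = 1;  u_2 = (u_1 − 1)/2 = -5/13
Digits: (0, 1, 1).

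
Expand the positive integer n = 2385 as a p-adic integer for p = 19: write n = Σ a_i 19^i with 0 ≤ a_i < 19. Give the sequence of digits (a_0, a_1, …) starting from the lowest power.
(a_0, a_1, …) = (10, 11, 6)

Repeated division by 19 gives the digits low-to-high: 2385 = 10 + 11·19^1 + 6·19^2. Digit sequence: (10, 11, 6).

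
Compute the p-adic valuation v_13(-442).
v_13(-442) = 1

v_13(n) is the largest exponent k such that 13^k divides n. Factor out: -442 = -13^1 · 34. (Sign doesn't affect v_p.) So v_13(-442) = 1.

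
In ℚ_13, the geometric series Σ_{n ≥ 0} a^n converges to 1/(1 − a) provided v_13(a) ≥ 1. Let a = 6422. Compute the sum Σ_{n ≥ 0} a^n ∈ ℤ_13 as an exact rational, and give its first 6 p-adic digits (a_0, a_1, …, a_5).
Σ a^n = 1/(1 − a) = -1/6421;  first 6 digits = (1, 0, 12, 2, 1, 7)

v_13(a) = 2 ≥ 1, so the series converges in ℤ_13 to 1/(1 − a) = 1/(1 − 6422) = -1/6421. Expand this rational in ℤ_13: compute digits iteratively via d_i = x_i mod 13, x_{i+1} = (x_i − d_i)/13. The first 6 digits are (1, 0, 12, 2, 1, 7).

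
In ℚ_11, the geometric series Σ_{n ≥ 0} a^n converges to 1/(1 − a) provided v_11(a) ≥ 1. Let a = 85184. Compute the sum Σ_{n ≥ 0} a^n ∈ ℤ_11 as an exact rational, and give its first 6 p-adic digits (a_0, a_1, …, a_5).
Σ a^n = 1/(1 − a) = -1/85183;  first 6 digits = (1, 0, 0, 9, 5, 0)

v_11(a) = 3 ≥ 1, so the series converges in ℤ_11 to 1/(1 − a) = 1/(1 − 85184) = -1/85183. Expand this rational in ℤ_11: compute digits iteratively via d_i = x_i mod 11, x_{i+1} = (x_i − d_i)/11. The first 6 digits are (1, 0, 0, 9, 5, 0).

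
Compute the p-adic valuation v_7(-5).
v_7(-5) = 0

v_7(n) is the largest exponent k such that 7^k divides n. Factor out: -5 = -7^0 · 5. (Sign doesn't affect v_p.) So v_7(-5) = 0.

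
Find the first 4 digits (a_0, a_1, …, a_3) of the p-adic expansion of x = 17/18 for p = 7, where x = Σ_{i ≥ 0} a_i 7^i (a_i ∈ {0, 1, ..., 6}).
(a_0, …, a_3) = (6, 2, 0, 5)

v_7(17/18) = 0 (numerator and denominator both coprime to 7), so x ∈ ℤ_7^×. Compute digits iteratively via a_i = x_i mod 7, x_{i+1} = (x_i − a_i)/7, with x_0 = x:
  x_0 = 17/18;  a_0 = 6;  x_1 = (x_0 − 6)/7 = -13/18
  x_1 = -13/18;  a_1 = 2;  x_2 = (x_1 − 2)/7 = -7/18
  x_2 = -7/18;  a_2 = 0;  x_3 = (x_2 − 0)/7 = -1/18
  x_3 = -1/18;  a_3 = 5;  x_4 = (x_3 − 5)/7 = -13/18
Digits: (6, 2, 0, 5).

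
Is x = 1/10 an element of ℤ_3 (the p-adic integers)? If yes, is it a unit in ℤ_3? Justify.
x ∈ ℤ_3^× (unit); v_3(x) = 0

ℤ_3 = {x ∈ ℚ_3 : v_3(x) ≥ 0} and ℤ_3^× = {x ∈ ℤ_3 : v_3(x) = 0}. Here v_3(1/10) = v_3(num) − v_3(den) = 0; compare against these criteria.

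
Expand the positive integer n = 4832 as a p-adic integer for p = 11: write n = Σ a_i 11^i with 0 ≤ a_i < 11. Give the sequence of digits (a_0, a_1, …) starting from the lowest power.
(a_0, a_1, …) = (3, 10, 6, 3)

Repeated division by 11 gives the digits low-to-high: 4832 = 3 + 10·11^1 + 6·11^2 + 3·11^3. Digit sequence: (3, 10, 6, 3).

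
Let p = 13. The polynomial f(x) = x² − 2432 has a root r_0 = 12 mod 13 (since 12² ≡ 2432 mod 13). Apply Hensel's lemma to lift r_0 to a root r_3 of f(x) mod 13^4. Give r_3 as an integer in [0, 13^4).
r_3 = 18810 (mod 28561)

Hensel's recurrence: r_{i+1} = r_i − f(r_i)·(f′(r_i))^{-1} mod 13^{i+2}, with f′(x) = 2x. Iterate:
  r_0 = 12 (mod 13)
  r_1 = 51 (mod 169)
  r_2 = 1234 (mod 2197)
  r_3 = 18810 (mod 28561)
Final: r_3 = 18810, and one checks f(r_3) ≡ 0 mod 13^4.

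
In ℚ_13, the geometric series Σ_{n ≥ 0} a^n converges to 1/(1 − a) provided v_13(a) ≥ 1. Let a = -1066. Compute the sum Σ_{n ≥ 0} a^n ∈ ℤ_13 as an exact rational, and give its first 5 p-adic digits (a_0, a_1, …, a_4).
Σ a^n = 1/(1 − a) = 1/1067;  first 5 digits = (1, 9, 9, 10, 2)

v_13(a) = 1 ≥ 1, so the series converges in ℤ_13 to 1/(1 − a) = 1/(1 − (-1066)) = 1/1067. Expand this rational in ℤ_13: compute digits iteratively via d_i = x_i mod 13, x_{i+1} = (x_i − d_i)/13. The first 5 digits are (1, 9, 9, 10, 2).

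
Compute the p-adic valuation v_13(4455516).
v_13(4455516) = 5

v_13(n) is the largest exponent k such that 13^k divides n. Factor out: 4455516 = 13^5 · 12. (Sign doesn't affect v_p.) So v_13(4455516) = 5.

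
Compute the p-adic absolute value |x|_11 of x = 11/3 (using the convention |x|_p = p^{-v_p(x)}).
|11/3|_11 = 1/11

Step 1 — compute v_11(x) by factoring powers of 11 out of the numerator and denominator: v_11(11/3) = 1. Step 2 — apply |x|_p = p^{-v_p(x)} = 11^{-1} = 1/11.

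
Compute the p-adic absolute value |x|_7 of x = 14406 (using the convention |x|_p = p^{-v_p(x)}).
|14406|_7 = 1/2401

Step 1 — compute v_7(x) by factoring powers of 7 out of the numerator and denominator: v_7(14406) = 4. Step 2 — apply |x|_p = p^{-v_p(x)} = 7^{-4} = 1/2401.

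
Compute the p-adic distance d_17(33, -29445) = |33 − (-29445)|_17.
d_17(33, -29445) = 1/4913

Step 1 — x − y = 33 − (-29445) = 29478. Step 2 — v_17(29478) = 3 (factor: 29478 = (17^3 · 6); the sign does not affect v_p). Step 3 — |x − y|_17 = 17^{-3} = 1/4913.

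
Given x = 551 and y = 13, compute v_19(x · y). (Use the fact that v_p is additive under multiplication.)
v_19(7163) = 1

v_p(x) = 1 (factor: 551 = 19^1 · 29); v_p(y) = 0 (factor: 13 = 19^0 · 13). Additivity: v_p(xy) = v_p(x) + v_p(y) = 1 + 0 = 1. (Direct check: xy = 7163 = 19^1 · (377).)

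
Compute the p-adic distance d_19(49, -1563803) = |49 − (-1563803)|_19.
d_19(49, -1563803) = 1/130321

Step 1 — x − y = 49 − (-1563803) = 1563852. Step 2 — v_19(1563852) = 4 (factor: 1563852 = (19^4 · 12); the sign does not affect v_p). Step 3 — |x − y|_19 = 19^{-4} = 1/130321.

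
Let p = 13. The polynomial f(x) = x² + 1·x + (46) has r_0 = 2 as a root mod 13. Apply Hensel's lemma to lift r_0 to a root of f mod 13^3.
r_2 = 93 (mod 2197)

Hensel: r_{i+1} = r_i − f(r_i)·(f′(r_i))^{-1} mod 13^{i+2}, f′(x) = 2x + 1. Iterate:
  r_0 = 2 (mod 13)
  r_1 = 93 (mod 169)
  r_2 = 93 (mod 2197)
Final: r = 93 satisfies f(r) ≡ 0 mod 13^3.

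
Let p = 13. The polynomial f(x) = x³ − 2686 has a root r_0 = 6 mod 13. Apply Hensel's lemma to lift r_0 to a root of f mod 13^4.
r_3 = 19974 (mod 28561)

Hensel: r_{i+1} = r_i − f(r_i)/f′(r_i) mod 13^{i+2}, where f′(x) = 3x². Iterate:
  r_0 = 6 (mod 13)
  r_1 = 32 (mod 169)
  r_2 = 201 (mod 2197)
  r_3 = 19974 (mod 28561)
Final: r = 19974 with f(r) ≡ 0 mod 13^4.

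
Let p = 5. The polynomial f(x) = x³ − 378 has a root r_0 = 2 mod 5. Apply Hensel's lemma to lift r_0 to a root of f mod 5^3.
r_2 = 87 (mod 125)

Hensel: r_{i+1} = r_i − f(r_i)/f′(r_i) mod 5^{i+2}, where f′(x) = 3x². Iterate:
  r_0 = 2 (mod 5)
  r_1 = 12 (mod 25)
  r_2 = 87 (mod 125)
Final: r = 87 with f(r) ≡ 0 mod 5^3.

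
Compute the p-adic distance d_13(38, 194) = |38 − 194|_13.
d_13(38, 194) = 1/13

Step 1 — x − y = 38 − 194 = -156. Step 2 — v_13(-156) = 1 (factor: -156 = −(13^1 · 12); the sign does not affect v_p). Step 3 — |x − y|_13 = 13^{-1} = 1/13.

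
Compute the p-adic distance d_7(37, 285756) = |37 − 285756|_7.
d_7(37, 285756) = 1/16807

Step 1 — x − y = 37 − 285756 = -285719. Step 2 — v_7(-285719) = 5 (factor: -285719 = −(7^5 · 17); the sign does not affect v_p). Step 3 — |x − y|_7 = 7^{-5} = 1/16807.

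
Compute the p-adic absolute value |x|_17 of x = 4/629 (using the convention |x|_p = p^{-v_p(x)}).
|4/629|_17 = 17

Step 1 — compute v_17(x) by factoring powers of 17 out of the numerator and denominator: v_17(4/629) = -1. Step 2 — apply |x|_p = p^{-v_p(x)} = 17^{1} = 17.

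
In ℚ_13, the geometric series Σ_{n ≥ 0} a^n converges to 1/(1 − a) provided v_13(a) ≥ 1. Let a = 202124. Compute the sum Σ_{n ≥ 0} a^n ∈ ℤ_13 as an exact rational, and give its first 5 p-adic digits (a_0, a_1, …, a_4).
Σ a^n = 1/(1 − a) = -1/202123;  first 5 digits = (1, 0, 0, 1, 7)

v_13(a) = 3 ≥ 1, so the series converges in ℤ_13 to 1/(1 − a) = 1/(1 − 202124) = -1/202123. Expand this rational in ℤ_13: compute digits iteratively via d_i = x_i mod 13, x_{i+1} = (x_i − d_i)/13. The first 5 digits are (1, 0, 0, 1, 7).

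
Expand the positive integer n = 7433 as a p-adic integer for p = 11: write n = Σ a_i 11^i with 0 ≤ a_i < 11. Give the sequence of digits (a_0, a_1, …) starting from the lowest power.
(a_0, a_1, …) = (8, 4, 6, 5)

Repeated division by 11 gives the digits low-to-high: 7433 = 8 + 4·11^1 + 6·11^2 + 5·11^3. Digit sequence: (8, 4, 6, 5).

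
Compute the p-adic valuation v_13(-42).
v_13(-42) = 0

v_13(n) is the largest exponent k such that 13^k divides n. Factor out: -42 = -13^0 · 42. (Sign doesn't affect v_p.) So v_13(-42) = 0.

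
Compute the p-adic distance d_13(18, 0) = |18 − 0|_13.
d_13(18, 0) = 1

Step 1 — x − y = 18 − 0 = 18. Step 2 — v_13(18) = 0 (factor: 18 = (13^0 · 18); the sign does not affect v_p). Step 3 — |x − y|_13 = 13^{0} = 1.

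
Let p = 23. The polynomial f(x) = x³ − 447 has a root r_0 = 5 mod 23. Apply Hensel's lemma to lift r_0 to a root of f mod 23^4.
r_3 = 250452 (mod 279841)

Hensel: r_{i+1} = r_i − f(r_i)/f′(r_i) mod 23^{i+2}, where f′(x) = 3x². Iterate:
  r_0 = 5 (mod 23)
  r_1 = 235 (mod 529)
  r_2 = 7112 (mod 12167)
  r_3 = 250452 (mod 279841)
Final: r = 250452 with f(r) ≡ 0 mod 23^4.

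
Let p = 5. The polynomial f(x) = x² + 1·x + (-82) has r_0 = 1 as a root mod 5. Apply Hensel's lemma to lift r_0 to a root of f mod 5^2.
r_1 = 11 (mod 25)

Hensel: r_{i+1} = r_i − f(r_i)·(f′(r_i))^{-1} mod 5^{i+2}, f′(x) = 2x + 1. Iterate:
  r_0 = 1 (mod 5)
  r_1 = 11 (mod 25)
Final: r = 11 satisfies f(r) ≡ 0 mod 5^2.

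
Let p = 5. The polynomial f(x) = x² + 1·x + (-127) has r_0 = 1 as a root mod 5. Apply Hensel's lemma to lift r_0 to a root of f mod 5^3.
r_2 = 1 (mod 125)

Hensel: r_{i+1} = r_i − f(r_i)·(f′(r_i))^{-1} mod 5^{i+2}, f′(x) = 2x + 1. Iterate:
  r_0 = 1 (mod 5)
  r_1 = 1 (mod 25)
  r_2 = 1 (mod 125)
Final: r = 1 satisfies f(r) ≡ 0 mod 5^3.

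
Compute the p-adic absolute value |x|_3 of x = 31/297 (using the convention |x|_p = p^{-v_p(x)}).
|31/297|_3 = 27

Step 1 — compute v_3(x) by factoring powers of 3 out of the numerator and denominator: v_3(31/297) = -3. Step 2 — apply |x|_p = p^{-v_p(x)} = 3^{3} = 27.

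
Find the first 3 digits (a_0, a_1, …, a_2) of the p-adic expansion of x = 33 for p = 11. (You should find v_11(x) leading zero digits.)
(a_0, …, a_2) = (0, 3, 0)

v_11(33) = 1, so a_0 = ... = a_0 = 0. Factor out: x = 11^1 · u with u = 3 a unit in ℤ_11. Expand u iteratively via a_{v+i} = u_i mod 11, u_{i+1} = (u_i − a_{v+i})/11:
  u_0 = 3;  a_1 = 3;  u_1 = (u_0 − 3)/11 = 0
  u_1 = 0;  a_2 = 0;  u_2 = (u_1 − 0)/11 = 0
Digits: (0, 3, 0).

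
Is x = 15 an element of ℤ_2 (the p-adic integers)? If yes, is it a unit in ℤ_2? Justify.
x ∈ ℤ_2^× (unit); v_2(x) = 0

ℤ_2 = {x ∈ ℚ_2 : v_2(x) ≥ 0} and ℤ_2^× = {x ∈ ℤ_2 : v_2(x) = 0}. Here v_2(15) = v_2(num) − v_2(den) = 0; compare against these criteria.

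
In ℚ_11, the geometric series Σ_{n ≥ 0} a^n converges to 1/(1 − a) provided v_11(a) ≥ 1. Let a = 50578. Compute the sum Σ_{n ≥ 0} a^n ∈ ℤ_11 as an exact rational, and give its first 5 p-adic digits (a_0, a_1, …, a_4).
Σ a^n = 1/(1 − a) = -1/50577;  first 5 digits = (1, 0, 0, 5, 3)

v_11(a) = 3 ≥ 1, so the series converges in ℤ_11 to 1/(1 − a) = 1/(1 − 50578) = -1/50577. Expand this rational in ℤ_11: compute digits iteratively via d_i = x_i mod 11, x_{i+1} = (x_i − d_i)/11. The first 5 digits are (1, 0, 0, 5, 3).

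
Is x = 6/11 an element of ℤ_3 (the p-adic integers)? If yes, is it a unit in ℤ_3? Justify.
x ∈ ℤ_3 but not a unit; v_3(x) = 1 > 0

ℤ_3 = {x ∈ ℚ_3 : v_3(x) ≥ 0} and ℤ_3^× = {x ∈ ℤ_3 : v_3(x) = 0}. Here v_3(6/11) = v_3(num) − v_3(den) = 1; compare against these criteria.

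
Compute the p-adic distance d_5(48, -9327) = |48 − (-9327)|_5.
d_5(48, -9327) = 1/3125

Step 1 — x − y = 48 − (-9327) = 9375. Step 2 — v_5(9375) = 5 (factor: 9375 = (5^5 · 3); the sign does not affect v_p). Step 3 — |x − y|_5 = 5^{-5} = 1/3125.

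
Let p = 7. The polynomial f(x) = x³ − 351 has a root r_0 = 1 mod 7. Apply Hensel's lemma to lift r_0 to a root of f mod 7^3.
r_2 = 36 (mod 343)

Hensel: r_{i+1} = r_i − f(r_i)/f′(r_i) mod 7^{i+2}, where f′(x) = 3x². Iterate:
  r_0 = 1 (mod 7)
  r_1 = 36 (mod 49)
  r_2 = 36 (mod 343)
Final: r = 36 with f(r) ≡ 0 mod 7^3.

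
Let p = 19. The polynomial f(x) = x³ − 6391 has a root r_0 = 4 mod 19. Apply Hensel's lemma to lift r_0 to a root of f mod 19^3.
r_2 = 2189 (mod 6859)

Hensel: r_{i+1} = r_i − f(r_i)/f′(r_i) mod 19^{i+2}, where f′(x) = 3x². Iterate:
  r_0 = 4 (mod 19)
  r_1 = 23 (mod 361)
  r_2 = 2189 (mod 6859)
Final: r = 2189 with f(r) ≡ 0 mod 19^3.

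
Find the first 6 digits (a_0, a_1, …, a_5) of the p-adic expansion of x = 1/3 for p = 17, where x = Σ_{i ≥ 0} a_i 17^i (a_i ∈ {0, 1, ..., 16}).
(a_0, …, a_5) = (6, 11, 5, 11, 5, 11)

v_17(1/3) = 0 (numerator and denominator both coprime to 17), so x ∈ ℤ_17^×. Compute digits iteratively via a_i = x_i mod 17, x_{i+1} = (x_i − a_i)/17, with x_0 = x:
  x_0 = 1/3;  a_0 = 6;  x_1 = (x_0 − 6)/17 = -1/3
  x_1 = -1/3;  a_1 = 11;  x_2 = (x_1 − 11)/17 = -2/3
  x_2 = -2/3;  a_2 = 5;  x_3 = (x_2 − 5)/17 = -1/3
  x_3 = -1/3;  a_3 = 11;  x_4 = (x_3 − 11)/17 = -2/3
  x_4 = -2/3;  a_4 = 5;  x_5 = (x_4 − 5)/17 = -1/3
  x_5 = -1/3;  a_5 = 11;  x_6 = (x_5 − 11)/17 = -2/3
Digits: (6, 11, 5, 11, 5, 11).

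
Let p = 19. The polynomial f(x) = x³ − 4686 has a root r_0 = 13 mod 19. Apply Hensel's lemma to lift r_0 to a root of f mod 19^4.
r_3 = 93759 (mod 130321)

Hensel: r_{i+1} = r_i − f(r_i)/f′(r_i) mod 19^{i+2}, where f′(x) = 3x². Iterate:
  r_0 = 13 (mod 19)
  r_1 = 260 (mod 361)
  r_2 = 4592 (mod 6859)
  r_3 = 93759 (mod 130321)
Final: r = 93759 with f(r) ≡ 0 mod 19^4.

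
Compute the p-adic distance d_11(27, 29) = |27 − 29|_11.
d_11(27, 29) = 1

Step 1 — x − y = 27 − 29 = -2. Step 2 — v_11(-2) = 0 (factor: -2 = −(11^0 · 2); the sign does not affect v_p). Step 3 — |x − y|_11 = 11^{0} = 1.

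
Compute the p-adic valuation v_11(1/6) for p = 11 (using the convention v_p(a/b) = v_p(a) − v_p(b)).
v_11(1/6) = 0

Factor powers of 11 from the numerator and denominator of the reduced fraction: 1 = 11^0 · 1 and 6 = 11^0 · 6. Apply v_p(a/b) = v_p(a) − v_p(b): v_11(1/6) = 0 − 0 = 0.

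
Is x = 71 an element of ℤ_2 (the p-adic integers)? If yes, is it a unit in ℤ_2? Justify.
x ∈ ℤ_2^× (unit); v_2(x) = 0

ℤ_2 = {x ∈ ℚ_2 : v_2(x) ≥ 0} and ℤ_2^× = {x ∈ ℤ_2 : v_2(x) = 0}. Here v_2(71) = v_2(num) − v_2(den) = 0; compare against these criteria.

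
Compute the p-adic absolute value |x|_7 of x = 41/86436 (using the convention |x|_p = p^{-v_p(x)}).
|41/86436|_7 = 2401

Step 1 — compute v_7(x) by factoring powers of 7 out of the numerator and denominator: v_7(41/86436) = -4. Step 2 — apply |x|_p = p^{-v_p(x)} = 7^{4} = 2401.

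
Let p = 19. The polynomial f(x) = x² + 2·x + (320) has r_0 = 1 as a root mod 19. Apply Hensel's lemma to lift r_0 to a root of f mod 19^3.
r_2 = 6328 (mod 6859)

Hensel: r_{i+1} = r_i − f(r_i)·(f′(r_i))^{-1} mod 19^{i+2}, f′(x) = 2x + 2. Iterate:
  r_0 = 1 (mod 19)
  r_1 = 191 (mod 361)
  r_2 = 6328 (mod 6859)
Final: r = 6328 satisfies f(r) ≡ 0 mod 19^3.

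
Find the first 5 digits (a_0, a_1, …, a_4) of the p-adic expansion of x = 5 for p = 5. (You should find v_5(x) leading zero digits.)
(a_0, …, a_4) = (0, 1, 0, 0, 0)

v_5(5) = 1, so a_0 = ... = a_0 = 0. Factor out: x = 5^1 · u with u = 1 a unit in ℤ_5. Expand u iteratively via a_{v+i} = u_i mod 5, u_{i+1} = (u_i − a_{v+i})/5:
  u_0 = 1;  a_1 = 1;  u_1 = (u_0 − 1)/5 = 0
  u_1 = 0;  a_2 = 0;  u_2 = (u_1 − 0)/5 = 0
  u_2 = 0;  a_3 = 0;  u_3 = (u_2 − 0)/5 = 0
  u_3 = 0;  a_4 = 0;  u_4 = (u_3 − 0)/5 = 0
Digits: (0, 1, 0, 0, 0).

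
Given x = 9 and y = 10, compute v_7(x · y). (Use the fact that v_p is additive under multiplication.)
v_7(90) = 0

v_p(x) = 0 (factor: 9 = 7^0 · 9); v_p(y) = 0 (factor: 10 = 7^0 · 10). Additivity: v_p(xy) = v_p(x) + v_p(y) = 0 + 0 = 0. (Direct check: xy = 90 = 7^0 · (90).)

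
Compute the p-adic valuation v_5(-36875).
v_5(-36875) = 4

v_5(n) is the largest exponent k such that 5^k divides n. Factor out: -36875 = -5^4 · 59. (Sign doesn't affect v_p.) So v_5(-36875) = 4.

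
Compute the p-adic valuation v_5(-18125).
v_5(-18125) = 4

v_5(n) is the largest exponent k such that 5^k divides n. Factor out: -18125 = -5^4 · 29. (Sign doesn't affect v_p.) So v_5(-18125) = 4.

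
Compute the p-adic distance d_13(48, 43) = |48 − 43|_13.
d_13(48, 43) = 1

Step 1 — x − y = 48 − 43 = 5. Step 2 — v_13(5) = 0 (factor: 5 = (13^0 · 5); the sign does not affect v_p). Step 3 — |x − y|_13 = 13^{0} = 1.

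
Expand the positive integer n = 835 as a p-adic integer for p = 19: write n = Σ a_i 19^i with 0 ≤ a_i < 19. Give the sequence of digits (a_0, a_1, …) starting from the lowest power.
(a_0, a_1, …) = (18, 5, 2)

Repeated division by 19 gives the digits low-to-high: 835 = 18 + 5·19^1 + 2·19^2. Digit sequence: (18, 5, 2).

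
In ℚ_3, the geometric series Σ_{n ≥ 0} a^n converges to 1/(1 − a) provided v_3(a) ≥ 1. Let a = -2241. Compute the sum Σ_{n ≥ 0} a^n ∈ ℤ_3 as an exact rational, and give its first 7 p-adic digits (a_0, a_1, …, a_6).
Σ a^n = 1/(1 − a) = 1/2242;  first 7 digits = (1, 0, 0, 1, 2, 2, 0)

v_3(a) = 3 ≥ 1, so the series converges in ℤ_3 to 1/(1 − a) = 1/(1 − (-2241)) = 1/2242. Expand this rational in ℤ_3: compute digits iteratively via d_i = x_i mod 3, x_{i+1} = (x_i − d_i)/3. The first 7 digits are (1, 0, 0, 1, 2, 2, 0).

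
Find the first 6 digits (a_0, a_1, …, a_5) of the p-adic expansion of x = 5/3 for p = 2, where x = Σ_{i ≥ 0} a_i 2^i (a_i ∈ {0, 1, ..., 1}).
(a_0, …, a_5) = (1, 1, 1, 0, 1, 0)

v_2(5/3) = 0 (numerator and denominator both coprime to 2), so x ∈ ℤ_2^×. Compute digits iteratively via a_i = x_i mod 2, x_{i+1} = (x_i − a_i)/2, with x_0 = x:
  x_0 = 5/3;  a_0 = 1;  x_1 = (x_0 − 1)/2 = 1/3
  x_1 = 1/3;  a_1 = 1;  x_2 = (x_1 − 1)/2 = -1/3
  x_2 = -1/3;  a_2 = 1;  x_3 = (x_2 − 1)/2 = -2/3
  x_3 = -2/3;  a_3 = 0;  x_4 = (x_3 − 0)/2 = -1/3
  x_4 = -1/3;  a_4 = 1;  x_5 = (x_4 − 1)/2 = -2/3
  x_5 = -2/3;  a_5 = 0;  x_6 = (x_5 − 0)/2 = -1/3
Digits: (1, 1, 1, 0, 1, 0).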